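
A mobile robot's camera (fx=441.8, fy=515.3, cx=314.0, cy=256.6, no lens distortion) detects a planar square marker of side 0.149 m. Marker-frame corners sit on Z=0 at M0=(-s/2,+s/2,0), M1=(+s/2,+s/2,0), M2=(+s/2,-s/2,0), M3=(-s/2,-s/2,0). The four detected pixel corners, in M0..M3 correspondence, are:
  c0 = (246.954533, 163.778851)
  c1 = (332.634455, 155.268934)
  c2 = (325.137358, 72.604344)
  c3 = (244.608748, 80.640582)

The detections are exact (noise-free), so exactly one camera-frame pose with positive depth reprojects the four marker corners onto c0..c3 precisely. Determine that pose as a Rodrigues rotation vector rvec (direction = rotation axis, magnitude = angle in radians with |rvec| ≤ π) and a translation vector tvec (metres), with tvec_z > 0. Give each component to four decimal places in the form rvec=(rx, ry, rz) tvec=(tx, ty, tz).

Intrinsics K: fx=441.8, fy=515.3, cx=314.0, cy=256.6
Marker side s = 0.149 m; corners in marker frame (Z=0):
  M0 = (-0.0745, +0.0745, 0)
  M1 = (+0.0745, +0.0745, 0)
  M2 = (+0.0745, -0.0745, 0)
  M3 = (-0.0745, -0.0745, 0)
Detected image corners:
  c0 = (246.954533, 163.778851) px
  c1 = (332.634455, 155.268934) px
  c2 = (325.137358, 72.604344) px
  c3 = (244.608748, 80.640582) px
Planar DLT: solve 8×8 A·h = b for H (H[2,2]=1):
  H  [+556.30620 -86.45562 +287.24779]
  H  [-55.84667 +507.28770 +116.79004]
  H  [-0.00315 -0.41583 +1.00000]
B = K⁻¹H; ‖b₁‖=1.265937, ‖b₂‖=1.265937; λ = 2/(‖b₁‖+‖b₂‖) = 0.789928, sign → tz>0 ⇒ λ=+0.789928
r₁ = λ·B[:,0] = (+0.99643,-0.08437,-0.00249); r₂ = λ·B[:,1] = (+0.07888,+0.94121,-0.32847)
r₃ = r₁×r₂ = (+0.03006,+0.32711,+0.94451); SVD([r₁ r₂ r₃]) → R = UVᵀ:
  R  [+0.99643 +0.07888 +0.03006]
  R  [-0.08437 +0.94121 +0.32711]
  R  [-0.00249 -0.32847 +0.94451]
t = (-0.04783, -0.21432, +0.78993) m
tr R = 2.882155; θ = arccos((tr R − 1)/2) = 0.344994 rad = 19.767°
axis k = ((R−Rᵀ)₃₂, (R−Rᵀ)₁₃, (R−Rᵀ)₂₁) / (2 sinθ) = (-0.969244, +0.048114, -0.241352)
rvec = θ·k = (-0.334384, +0.016599, -0.083265)

rvec=(-0.3344, 0.0166, -0.0833) tvec=(-0.0478, -0.2143, 0.7899)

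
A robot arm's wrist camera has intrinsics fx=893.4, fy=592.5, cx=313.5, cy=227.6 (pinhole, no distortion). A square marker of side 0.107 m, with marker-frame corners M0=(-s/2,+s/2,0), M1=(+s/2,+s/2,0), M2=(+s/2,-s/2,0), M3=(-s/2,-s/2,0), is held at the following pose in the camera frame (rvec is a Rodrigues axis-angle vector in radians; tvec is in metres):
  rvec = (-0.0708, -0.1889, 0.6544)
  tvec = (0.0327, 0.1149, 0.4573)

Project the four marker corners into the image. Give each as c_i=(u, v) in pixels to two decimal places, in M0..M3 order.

Intrinsics K: fx=893.4, fy=592.5, cx=313.5, cy=227.6
Marker side s = 0.107 m; corners in marker frame (Z=0):
  M0 = (-0.0535, +0.0535, 0)
  M1 = (+0.0535, +0.0535, 0)
  M2 = (+0.0535, -0.0535, 0)
  M3 = (-0.0535, -0.0535, 0)
rvec = (-0.0708, -0.1889, 0.6544), |rvec| = θ = 0.68479 rad = 39.235°
Rodrigues: sinθ=0.63251, 1−cosθ=0.22545; R = I + sinθ·[k]× + (1−cosθ)·[k]×²:
    [+0.77696 -0.59801 -0.19675]
    [+0.61087 +0.79171 +0.00596]
    [+0.15220 -0.12483 +0.98043]
t = (0.0327, 0.1149, 0.4573) m
M0: Pc = R·M0+t = (-0.04086, +0.12457, +0.44248); u = 893.4·(-0.04086)/0.44248 + 313.5 = 230.9982, v = 592.5·(+0.12457)/0.44248 + 227.6 = 394.4115
M1: Pc = R·M1+t = (+0.04227, +0.18994, +0.45876); u = 893.4·(+0.04227)/0.45876 + 313.5 = 395.8244, v = 592.5·(+0.18994)/0.45876 + 227.6 = 472.9071
M2: Pc = R·M2+t = (+0.10626, +0.10523, +0.47212); u = 893.4·(+0.10626)/0.47212 + 313.5 = 514.5791, v = 592.5·(+0.10523)/0.47212 + 227.6 = 359.6550
M3: Pc = R·M3+t = (+0.02313, +0.03986, +0.45584); u = 893.4·(+0.02313)/0.45584 + 313.5 = 358.8252, v = 592.5·(+0.03986)/0.45584 + 227.6 = 279.4132

c0=(231.00, 394.41) c1=(395.82, 472.91) c2=(514.58, 359.65) c3=(358.83, 279.41)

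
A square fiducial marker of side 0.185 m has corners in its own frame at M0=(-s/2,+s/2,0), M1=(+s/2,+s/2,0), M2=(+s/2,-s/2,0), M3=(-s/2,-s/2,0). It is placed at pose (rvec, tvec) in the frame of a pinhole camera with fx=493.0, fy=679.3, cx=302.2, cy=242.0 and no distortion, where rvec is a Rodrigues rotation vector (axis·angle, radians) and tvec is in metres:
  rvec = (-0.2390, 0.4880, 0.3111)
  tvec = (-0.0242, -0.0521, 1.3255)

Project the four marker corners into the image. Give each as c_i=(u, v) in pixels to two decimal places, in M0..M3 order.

Intrinsics K: fx=493.0, fy=679.3, cx=302.2, cy=242.0
Marker side s = 0.185 m; corners in marker frame (Z=0):
  M0 = (-0.0925, +0.0925, 0)
  M1 = (+0.0925, +0.0925, 0)
  M2 = (+0.0925, -0.0925, 0)
  M3 = (-0.0925, -0.0925, 0)
rvec = (-0.2390, 0.4880, 0.3111), |rvec| = θ = 0.62614 rad = 35.875°
Rodrigues: sinθ=0.58602, 1−cosθ=0.18970; R = I + sinθ·[k]× + (1−cosθ)·[k]×²:
    [+0.83794 -0.34760 +0.42076]
    [+0.23473 +0.92553 +0.29715]
    [-0.49271 -0.15023 +0.85713]
t = (-0.0242, -0.0521, 1.3255) m
M0: Pc = R·M0+t = (-0.13386, +0.01180, +1.35718); u = 493.0·(-0.13386)/1.35718 + 302.2 = 253.5741, v = 679.3·(+0.01180)/1.35718 + 242.0 = 247.9056
M1: Pc = R·M1+t = (+0.02116, +0.05522, +1.26603); u = 493.0·(+0.02116)/1.26603 + 302.2 = 310.4382, v = 679.3·(+0.05522)/1.26603 + 242.0 = 271.6311
M2: Pc = R·M2+t = (+0.08546, -0.11600, +1.29382); u = 493.0·(+0.08546)/1.29382 + 302.2 = 334.7648, v = 679.3·(-0.11600)/1.29382 + 242.0 = 181.0967
M3: Pc = R·M3+t = (-0.06956, -0.15942, +1.38497); u = 493.0·(-0.06956)/1.38497 + 302.2 = 277.4406, v = 679.3·(-0.15942)/1.38497 + 242.0 = 163.8058

c0=(253.57, 247.91) c1=(310.44, 271.63) c2=(334.76, 181.10) c3=(277.44, 163.81)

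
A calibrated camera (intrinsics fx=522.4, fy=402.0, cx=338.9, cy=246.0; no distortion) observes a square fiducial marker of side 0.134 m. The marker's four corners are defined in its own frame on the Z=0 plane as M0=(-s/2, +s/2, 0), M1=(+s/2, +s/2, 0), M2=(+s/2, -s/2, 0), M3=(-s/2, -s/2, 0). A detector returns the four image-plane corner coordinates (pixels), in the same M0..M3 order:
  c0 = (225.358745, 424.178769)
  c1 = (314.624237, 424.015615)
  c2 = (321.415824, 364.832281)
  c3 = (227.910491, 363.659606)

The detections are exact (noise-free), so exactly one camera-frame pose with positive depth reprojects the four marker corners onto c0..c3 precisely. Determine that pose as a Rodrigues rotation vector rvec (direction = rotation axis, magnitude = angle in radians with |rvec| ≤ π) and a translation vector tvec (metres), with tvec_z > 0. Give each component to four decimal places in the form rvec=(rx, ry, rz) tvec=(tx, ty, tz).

Intrinsics K: fx=522.4, fy=402.0, cx=338.9, cy=246.0
Marker side s = 0.134 m; corners in marker frame (Z=0):
  M0 = (-0.0670, +0.0670, 0)
  M1 = (+0.0670, +0.0670, 0)
  M2 = (+0.0670, -0.0670, 0)
  M3 = (-0.0670, -0.0670, 0)
Detected image corners:
  c0 = (225.358745, 424.178769) px
  c1 = (314.624237, 424.015615) px
  c2 = (321.415824, 364.832281) px
  c3 = (227.910491, 363.659606) px
Planar DLT: solve 8×8 A·h = b for H (H[2,2]=1):
  H  [+726.14950 +61.52917 +272.77259]
  H  [+68.12322 +586.36749 +394.88530]
  H  [+0.16357 +0.35459 +1.00000]
B = K⁻¹H; ‖b₁‖=1.296147, ‖b₂‖=1.296147; λ = 2/(‖b₁‖+‖b₂‖) = 0.771518, sign → tz>0 ⇒ λ=+0.771518
r₁ = λ·B[:,0] = (+0.99056,+0.05352,+0.12620); r₂ = λ·B[:,1] = (-0.08661,+0.95794,+0.27358)
r₃ = r₁×r₂ = (-0.10625,-0.28192,+0.95354); SVD([r₁ r₂ r₃]) → R = UVᵀ:
  R  [+0.99056 -0.08661 -0.10625]
  R  [+0.05352 +0.95794 -0.28192]
  R  [+0.12620 +0.27358 +0.95354]
t = (-0.09766, +0.28574, +0.77152) m
tr R = 2.902040; θ = arccos((tr R − 1)/2) = 0.314278 rad = 18.007°
axis k = ((R−Rᵀ)₃₂, (R−Rᵀ)₁₃, (R−Rᵀ)₂₁) / (2 sinθ) = (+0.898488, -0.375969, +0.226644)
rvec = θ·k = (+0.282375, -0.118159, +0.071229)

rvec=(0.2824, -0.1182, 0.0712) tvec=(-0.0977, 0.2857, 0.7715)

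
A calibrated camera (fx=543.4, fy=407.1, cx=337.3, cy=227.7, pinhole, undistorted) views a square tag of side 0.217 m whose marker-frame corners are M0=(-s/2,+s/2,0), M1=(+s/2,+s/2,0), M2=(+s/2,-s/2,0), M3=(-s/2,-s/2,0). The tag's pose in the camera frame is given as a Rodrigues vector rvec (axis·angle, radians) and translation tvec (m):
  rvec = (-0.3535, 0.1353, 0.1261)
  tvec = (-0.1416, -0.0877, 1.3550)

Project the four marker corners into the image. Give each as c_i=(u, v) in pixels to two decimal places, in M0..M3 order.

Intrinsics K: fx=543.4, fy=407.1, cx=337.3, cy=227.7
Marker side s = 0.217 m; corners in marker frame (Z=0):
  M0 = (-0.1085, +0.1085, 0)
  M1 = (+0.1085, +0.1085, 0)
  M2 = (+0.1085, -0.1085, 0)
  M3 = (-0.1085, -0.1085, 0)
rvec = (-0.3535, 0.1353, 0.1261), |rvec| = θ = 0.39896 rad = 22.859°
Rodrigues: sinθ=0.38846, 1−cosθ=0.07853; R = I + sinθ·[k]× + (1−cosθ)·[k]×²:
    [+0.98312 -0.14638 +0.10975]
    [+0.09918 +0.93050 +0.35261]
    [-0.15373 -0.33578 +0.92931]
t = (-0.1416, -0.0877, 1.3550) m
M0: Pc = R·M0+t = (-0.26415, +0.00250, +1.33525); u = 543.4·(-0.26415)/1.33525 + 337.3 = 229.7996, v = 407.1·(+0.00250)/1.33525 + 227.7 = 228.4615
M1: Pc = R·M1+t = (-0.05081, +0.02402, +1.30189); u = 543.4·(-0.05081)/1.30189 + 337.3 = 316.0908, v = 407.1·(+0.02402)/1.30189 + 227.7 = 235.2111
M2: Pc = R·M2+t = (-0.01905, -0.17790, +1.37475); u = 543.4·(-0.01905)/1.37475 + 337.3 = 329.7705, v = 407.1·(-0.17790)/1.37475 + 227.7 = 175.0198
M3: Pc = R·M3+t = (-0.23239, -0.19942, +1.40811); u = 543.4·(-0.23239)/1.40811 + 337.3 = 247.6205, v = 407.1·(-0.19942)/1.40811 + 227.7 = 170.0455

c0=(229.80, 228.46) c1=(316.09, 235.21) c2=(329.77, 175.02) c3=(247.62, 170.05)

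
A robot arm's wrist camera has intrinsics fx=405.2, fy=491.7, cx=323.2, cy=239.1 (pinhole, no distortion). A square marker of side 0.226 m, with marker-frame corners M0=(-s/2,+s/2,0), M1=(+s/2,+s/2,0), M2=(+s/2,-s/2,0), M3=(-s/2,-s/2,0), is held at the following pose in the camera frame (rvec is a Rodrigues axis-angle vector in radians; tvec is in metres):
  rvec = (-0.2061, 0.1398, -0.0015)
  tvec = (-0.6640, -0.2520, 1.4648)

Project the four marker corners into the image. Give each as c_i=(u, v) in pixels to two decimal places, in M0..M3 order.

c0=(107.07, 192.00) c1=(165.92, 189.74) c2=(171.65, 117.40) c3=(114.48, 121.10)

Intrinsics K: fx=405.2, fy=491.7, cx=323.2, cy=239.1
Marker side s = 0.226 m; corners in marker frame (Z=0):
  M0 = (-0.1130, +0.1130, 0)
  M1 = (+0.1130, +0.1130, 0)
  M2 = (+0.1130, -0.1130, 0)
  M3 = (-0.1130, -0.1130, 0)
rvec = (-0.2061, 0.1398, -0.0015), |rvec| = θ = 0.24905 rad = 14.269°
Rodrigues: sinθ=0.24648, 1−cosθ=0.03085; R = I + sinθ·[k]× + (1−cosθ)·[k]×²:
    [+0.99028 -0.01285 +0.13851]
    [-0.01582 +0.97887 +0.20387]
    [-0.13821 -0.20408 +0.96915]
t = (-0.6640, -0.2520, 1.4648) m
M0: Pc = R·M0+t = (-0.77735, -0.13960, +1.45736); u = 405.2·(-0.77735)/1.45736 + 323.2 = 107.0665, v = 491.7·(-0.13960)/1.45736 + 239.1 = 192.0000
M1: Pc = R·M1+t = (-0.55355, -0.14317, +1.42612); u = 405.2·(-0.55355)/1.42612 + 323.2 = 165.9212, v = 491.7·(-0.14317)/1.42612 + 239.1 = 189.7360
M2: Pc = R·M2+t = (-0.55065, -0.36440, +1.47224); u = 405.2·(-0.55065)/1.47224 + 323.2 = 171.6476, v = 491.7·(-0.36440)/1.47224 + 239.1 = 117.3978
M3: Pc = R·M3+t = (-0.77445, -0.36083, +1.50348); u = 405.2·(-0.77445)/1.50348 + 323.2 = 114.4794, v = 491.7·(-0.36083)/1.50348 + 239.1 = 121.0952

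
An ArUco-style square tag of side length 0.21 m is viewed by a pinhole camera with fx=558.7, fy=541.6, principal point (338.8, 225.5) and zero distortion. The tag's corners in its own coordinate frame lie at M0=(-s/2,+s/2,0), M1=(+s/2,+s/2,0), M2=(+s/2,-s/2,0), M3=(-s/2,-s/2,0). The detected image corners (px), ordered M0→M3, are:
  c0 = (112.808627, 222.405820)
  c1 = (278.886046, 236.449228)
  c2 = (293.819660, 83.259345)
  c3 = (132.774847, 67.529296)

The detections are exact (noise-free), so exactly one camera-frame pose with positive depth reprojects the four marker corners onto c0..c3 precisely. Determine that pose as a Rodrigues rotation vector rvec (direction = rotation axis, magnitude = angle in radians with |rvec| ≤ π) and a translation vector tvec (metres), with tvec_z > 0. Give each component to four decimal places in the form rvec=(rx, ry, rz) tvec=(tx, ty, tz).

Intrinsics K: fx=558.7, fy=541.6, cx=338.8, cy=225.5
Marker side s = 0.21 m; corners in marker frame (Z=0):
  M0 = (-0.1050, +0.1050, 0)
  M1 = (+0.1050, +0.1050, 0)
  M2 = (+0.1050, -0.1050, 0)
  M3 = (-0.1050, -0.1050, 0)
Detected image corners:
  c0 = (112.808627, 222.405820) px
  c1 = (278.886046, 236.449228) px
  c2 = (293.819660, 83.259345) px
  c3 = (132.774847, 67.529296) px
Planar DLT: solve 8×8 A·h = b for H (H[2,2]=1):
  H  [+792.11218 -111.55367 +205.26364]
  H  [+80.95013 +712.19980 +151.33397]
  H  [+0.06563 -0.13952 +1.00000]
B = K⁻¹H; ‖b₁‖=1.384939, ‖b₂‖=1.384939; λ = 2/(‖b₁‖+‖b₂‖) = 0.722053, sign → tz>0 ⇒ λ=+0.722053
r₁ = λ·B[:,0] = (+0.99498,+0.08819,+0.04739); r₂ = λ·B[:,1] = (-0.08308,+0.99144,-0.10074)
r₃ = r₁×r₂ = (-0.05586,+0.09630,+0.99378); SVD([r₁ r₂ r₃]) → R = UVᵀ:
  R  [+0.99498 -0.08308 -0.05586]
  R  [+0.08819 +0.99144 +0.09630]
  R  [+0.04739 -0.10074 +0.99378]
t = (-0.17258, -0.09888, +0.72205) m
tr R = 2.980198; θ = arccos((tr R − 1)/2) = 0.140838 rad = 8.069°
axis k = ((R−Rᵀ)₃₂, (R−Rᵀ)₁₃, (R−Rᵀ)₂₁) / (2 sinθ) = (-0.701829, -0.367770, +0.610066)
rvec = θ·k = (-0.098844, -0.051796, +0.085920)

rvec=(-0.0988, -0.0518, 0.0859) tvec=(-0.1726, -0.0989, 0.7221)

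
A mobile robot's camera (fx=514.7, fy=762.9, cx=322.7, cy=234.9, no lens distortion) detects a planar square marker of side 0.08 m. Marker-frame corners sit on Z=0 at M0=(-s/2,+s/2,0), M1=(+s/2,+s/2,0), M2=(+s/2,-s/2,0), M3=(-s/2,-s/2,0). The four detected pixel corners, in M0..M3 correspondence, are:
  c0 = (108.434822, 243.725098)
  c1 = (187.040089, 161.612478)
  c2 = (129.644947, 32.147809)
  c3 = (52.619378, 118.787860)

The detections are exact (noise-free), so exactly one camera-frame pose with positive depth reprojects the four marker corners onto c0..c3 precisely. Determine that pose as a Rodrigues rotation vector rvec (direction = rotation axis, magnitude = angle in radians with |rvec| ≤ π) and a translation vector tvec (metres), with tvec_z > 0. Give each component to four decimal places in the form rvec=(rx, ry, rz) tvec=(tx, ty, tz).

rvec=(0.0668, 0.1573, -0.5752) tvec=(-0.1596, -0.0502, 0.4030)

Intrinsics K: fx=514.7, fy=762.9, cx=322.7, cy=234.9
Marker side s = 0.08 m; corners in marker frame (Z=0):
  M0 = (-0.0400, +0.0400, 0)
  M1 = (+0.0400, +0.0400, 0)
  M2 = (+0.0400, -0.0400, 0)
  M3 = (-0.0400, -0.0400, 0)
Detected image corners:
  c0 = (108.434822, 243.725098) px
  c1 = (187.040089, 161.612478) px
  c2 = (129.644947, 32.147809) px
  c3 = (52.619378, 118.787860) px
Planar DLT: solve 8×8 A·h = b for H (H[2,2]=1):
  H  [+923.30818 +713.03272 +118.84442]
  H  [-1112.17523 +1596.09913 +139.88626]
  H  [-0.41364 +0.04714 +1.00000]
B = K⁻¹H; ‖b₁‖=2.481316, ‖b₂‖=2.481316; λ = 2/(‖b₁‖+‖b₂‖) = 0.403012, sign → tz>0 ⇒ λ=+0.403012
r₁ = λ·B[:,0] = (+0.82747,-0.53619,-0.16670); r₂ = λ·B[:,1] = (+0.54640,+0.83731,+0.01900)
r₃ = r₁×r₂ = (+0.12940,-0.10681,+0.98582); SVD([r₁ r₂ r₃]) → R = UVᵀ:
  R  [+0.82747 +0.54640 +0.12940]
  R  [-0.53619 +0.83731 -0.10681]
  R  [-0.16670 +0.01900 +0.98582]
t = (-0.15962, -0.05019, +0.40301) m
tr R = 2.650606; θ = arccos((tr R − 1)/2) = 0.600058 rad = 34.381°
axis k = ((R−Rᵀ)₃₂, (R−Rᵀ)₁₃, (R−Rᵀ)₂₁) / (2 sinθ) = (+0.111391, +0.262177, -0.958569)
rvec = θ·k = (+0.066841, +0.157322, -0.575197)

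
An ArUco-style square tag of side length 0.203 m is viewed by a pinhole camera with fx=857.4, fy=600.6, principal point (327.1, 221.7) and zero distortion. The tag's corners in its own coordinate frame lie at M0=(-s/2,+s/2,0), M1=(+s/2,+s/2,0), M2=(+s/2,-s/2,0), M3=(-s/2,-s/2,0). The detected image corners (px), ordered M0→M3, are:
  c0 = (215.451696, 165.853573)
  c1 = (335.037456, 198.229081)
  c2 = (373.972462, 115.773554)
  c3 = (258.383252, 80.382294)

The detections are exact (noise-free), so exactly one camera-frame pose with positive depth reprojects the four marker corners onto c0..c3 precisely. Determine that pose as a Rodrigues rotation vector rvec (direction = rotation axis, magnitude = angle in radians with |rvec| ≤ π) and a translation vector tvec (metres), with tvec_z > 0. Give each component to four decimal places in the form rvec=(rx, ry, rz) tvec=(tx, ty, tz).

Intrinsics K: fx=857.4, fy=600.6, cx=327.1, cy=221.7
Marker side s = 0.203 m; corners in marker frame (Z=0):
  M0 = (-0.1015, +0.1015, 0)
  M1 = (+0.1015, +0.1015, 0)
  M2 = (+0.1015, -0.1015, 0)
  M3 = (-0.1015, -0.1015, 0)
Detected image corners:
  c0 = (215.451696, 165.853573) px
  c1 = (335.037456, 198.229081) px
  c2 = (373.972462, 115.773554) px
  c3 = (258.383252, 80.382294) px
Planar DLT: solve 8×8 A·h = b for H (H[2,2]=1):
  H  [+642.55128 -228.86943 +297.18334]
  H  [+197.00952 +400.45373 +140.03284]
  H  [+0.21438 -0.09280 +1.00000]
B = K⁻¹H; ‖b₁‖=0.744067, ‖b₂‖=0.744067; λ = 2/(‖b₁‖+‖b₂‖) = 1.343966, sign → tz>0 ⇒ λ=+1.343966
r₁ = λ·B[:,0] = (+0.89727,+0.33449,+0.28812); r₂ = λ·B[:,1] = (-0.31117,+0.94214,-0.12472)
r₃ = r₁×r₂ = (-0.31317,+0.02225,+0.94944); SVD([r₁ r₂ r₃]) → R = UVᵀ:
  R  [+0.89727 -0.31117 -0.31317]
  R  [+0.33449 +0.94214 +0.02225]
  R  [+0.28812 -0.12472 +0.94944]
t = (-0.04689, -0.18275, +1.34397) m
tr R = 2.788845; θ = arccos((tr R − 1)/2) = 0.463658 rad = 26.566°
axis k = ((R−Rᵀ)₃₂, (R−Rᵀ)₁₃, (R−Rᵀ)₂₁) / (2 sinθ) = (-0.164316, -0.672250, +0.721859)
rvec = θ·k = (-0.076186, -0.311694, +0.334696)

rvec=(-0.0762, -0.3117, 0.3347) tvec=(-0.0469, -0.1827, 1.3440)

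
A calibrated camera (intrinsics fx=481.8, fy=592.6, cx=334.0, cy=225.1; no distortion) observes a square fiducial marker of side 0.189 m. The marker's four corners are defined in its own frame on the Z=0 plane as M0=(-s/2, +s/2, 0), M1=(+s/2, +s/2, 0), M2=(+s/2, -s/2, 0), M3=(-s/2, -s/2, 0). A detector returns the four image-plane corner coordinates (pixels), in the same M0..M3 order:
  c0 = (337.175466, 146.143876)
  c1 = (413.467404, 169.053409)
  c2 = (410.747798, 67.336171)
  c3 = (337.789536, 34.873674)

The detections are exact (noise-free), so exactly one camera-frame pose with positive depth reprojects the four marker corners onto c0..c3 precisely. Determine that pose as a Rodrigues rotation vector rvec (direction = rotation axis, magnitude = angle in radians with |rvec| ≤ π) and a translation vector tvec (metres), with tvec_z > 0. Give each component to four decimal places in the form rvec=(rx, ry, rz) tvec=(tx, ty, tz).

Intrinsics K: fx=481.8, fy=592.6, cx=334.0, cy=225.1
Marker side s = 0.189 m; corners in marker frame (Z=0):
  M0 = (-0.0945, +0.0945, 0)
  M1 = (+0.0945, +0.0945, 0)
  M2 = (+0.0945, -0.0945, 0)
  M3 = (-0.0945, -0.0945, 0)
Detected image corners:
  c0 = (337.175466, 146.143876) px
  c1 = (413.467404, 169.053409) px
  c2 = (410.747798, 67.336171) px
  c3 = (337.789536, 34.873674) px
Planar DLT: solve 8×8 A·h = b for H (H[2,2]=1):
  H  [+596.29659 -85.41336 +376.68010]
  H  [+203.21584 +536.71703 +103.82811]
  H  [+0.53805 -0.24395 +1.00000]
B = K⁻¹H; ‖b₁‖=1.027770, ‖b₂‖=1.027770; λ = 2/(‖b₁‖+‖b₂‖) = 0.972981, sign → tz>0 ⇒ λ=+0.972981
r₁ = λ·B[:,0] = (+0.84129,+0.13480,+0.52351); r₂ = λ·B[:,1] = (-0.00794,+0.97139,-0.23736)
r₃ = r₁×r₂ = (-0.54053,+0.19553,+0.81829); SVD([r₁ r₂ r₃]) → R = UVᵀ:
  R  [+0.84129 -0.00794 -0.54053]
  R  [+0.13480 +0.97139 +0.19553]
  R  [+0.52351 -0.23736 +0.81829]
t = (+0.08619, -0.19911, +0.97298) m
tr R = 2.630965; θ = arccos((tr R − 1)/2) = 0.617234 rad = 35.365°
axis k = ((R−Rᵀ)₃₂, (R−Rᵀ)₁₃, (R−Rᵀ)₂₁) / (2 sinθ) = (-0.373967, -0.919207, +0.123314)
rvec = θ·k = (-0.230825, -0.567366, +0.076114)

rvec=(-0.2308, -0.5674, 0.0761) tvec=(0.0862, -0.1991, 0.9730)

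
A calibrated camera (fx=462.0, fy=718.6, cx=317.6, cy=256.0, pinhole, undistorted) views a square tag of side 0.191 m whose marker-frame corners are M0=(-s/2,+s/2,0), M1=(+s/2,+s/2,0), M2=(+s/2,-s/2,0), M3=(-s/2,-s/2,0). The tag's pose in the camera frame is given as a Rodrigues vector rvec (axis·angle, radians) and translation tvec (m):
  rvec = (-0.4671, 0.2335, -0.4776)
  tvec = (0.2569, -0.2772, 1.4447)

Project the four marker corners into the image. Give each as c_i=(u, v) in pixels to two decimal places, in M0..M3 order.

Intrinsics K: fx=462.0, fy=718.6, cx=317.6, cy=256.0
Marker side s = 0.191 m; corners in marker frame (Z=0):
  M0 = (-0.0955, +0.0955, 0)
  M1 = (+0.0955, +0.0955, 0)
  M2 = (+0.0955, -0.0955, 0)
  M3 = (-0.0955, -0.0955, 0)
rvec = (-0.4671, 0.2335, -0.4776), |rvec| = θ = 0.70768 rad = 40.547°
Rodrigues: sinθ=0.65007, 1−cosθ=0.24013; R = I + sinθ·[k]× + (1−cosθ)·[k]×²:
    [+0.86449 +0.38643 +0.32146]
    [-0.49102 +0.78602 +0.37561]
    [-0.10753 -0.48255 +0.86924]
t = (0.2569, -0.2772, 1.4447) m
M0: Pc = R·M0+t = (+0.21125, -0.15524, +1.40889); u = 462.0·(+0.21125)/1.40889 + 317.6 = 386.8712, v = 718.6·(-0.15524)/1.40889 + 256.0 = 176.8184
M1: Pc = R·M1+t = (+0.37636, -0.24903, +1.38835); u = 462.0·(+0.37636)/1.38835 + 317.6 = 442.8420, v = 718.6·(-0.24903)/1.38835 + 256.0 = 127.1049
M2: Pc = R·M2+t = (+0.30255, -0.39916, +1.48051); u = 462.0·(+0.30255)/1.48051 + 317.6 = 412.0134, v = 718.6·(-0.39916)/1.48051 + 256.0 = 62.2606
M3: Pc = R·M3+t = (+0.13744, -0.30537, +1.50105); u = 462.0·(+0.13744)/1.50105 + 317.6 = 359.9011, v = 718.6·(-0.30537)/1.50105 + 256.0 = 109.8088

c0=(386.87, 176.82) c1=(442.84, 127.10) c2=(412.01, 62.26) c3=(359.90, 109.81)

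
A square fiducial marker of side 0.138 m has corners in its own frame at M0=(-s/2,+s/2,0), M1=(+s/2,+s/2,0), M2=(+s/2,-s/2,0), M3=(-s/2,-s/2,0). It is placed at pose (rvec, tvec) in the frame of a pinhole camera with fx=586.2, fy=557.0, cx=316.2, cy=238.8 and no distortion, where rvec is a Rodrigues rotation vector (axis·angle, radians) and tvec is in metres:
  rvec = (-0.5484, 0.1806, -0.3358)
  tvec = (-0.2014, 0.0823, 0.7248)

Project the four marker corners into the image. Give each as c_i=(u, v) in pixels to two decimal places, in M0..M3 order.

c0=(106.99, 369.25) c1=(213.92, 330.87) c2=(195.76, 240.47) c3=(99.42, 276.42)

Intrinsics K: fx=586.2, fy=557.0, cx=316.2, cy=238.8
Marker side s = 0.138 m; corners in marker frame (Z=0):
  M0 = (-0.0690, +0.0690, 0)
  M1 = (+0.0690, +0.0690, 0)
  M2 = (+0.0690, -0.0690, 0)
  M3 = (-0.0690, -0.0690, 0)
rvec = (-0.5484, 0.1806, -0.3358), |rvec| = θ = 0.66792 rad = 38.269°
Rodrigues: sinθ=0.61936, 1−cosθ=0.21489; R = I + sinθ·[k]× + (1−cosθ)·[k]×²:
    [+0.92997 +0.26368 +0.25617]
    [-0.35909 +0.80082 +0.47931]
    [-0.07876 -0.53774 +0.83943]
t = (-0.2014, 0.0823, 0.7248) m
M0: Pc = R·M0+t = (-0.24737, +0.16233, +0.69313); u = 586.2·(-0.24737)/0.69313 + 316.2 = 106.9885, v = 557.0·(+0.16233)/0.69313 + 238.8 = 369.2515
M1: Pc = R·M1+t = (-0.11904, +0.11278, +0.68226); u = 586.2·(-0.11904)/0.68226 + 316.2 = 213.9222, v = 557.0·(+0.11278)/0.68226 + 238.8 = 330.8734
M2: Pc = R·M2+t = (-0.15543, +0.00227, +0.75647); u = 586.2·(-0.15543)/0.75647 + 316.2 = 195.7583, v = 557.0·(+0.00227)/0.75647 + 238.8 = 240.4686
M3: Pc = R·M3+t = (-0.28376, +0.05182, +0.76734); u = 586.2·(-0.28376)/0.76734 + 316.2 = 99.4232, v = 557.0·(+0.05182)/0.76734 + 238.8 = 276.4158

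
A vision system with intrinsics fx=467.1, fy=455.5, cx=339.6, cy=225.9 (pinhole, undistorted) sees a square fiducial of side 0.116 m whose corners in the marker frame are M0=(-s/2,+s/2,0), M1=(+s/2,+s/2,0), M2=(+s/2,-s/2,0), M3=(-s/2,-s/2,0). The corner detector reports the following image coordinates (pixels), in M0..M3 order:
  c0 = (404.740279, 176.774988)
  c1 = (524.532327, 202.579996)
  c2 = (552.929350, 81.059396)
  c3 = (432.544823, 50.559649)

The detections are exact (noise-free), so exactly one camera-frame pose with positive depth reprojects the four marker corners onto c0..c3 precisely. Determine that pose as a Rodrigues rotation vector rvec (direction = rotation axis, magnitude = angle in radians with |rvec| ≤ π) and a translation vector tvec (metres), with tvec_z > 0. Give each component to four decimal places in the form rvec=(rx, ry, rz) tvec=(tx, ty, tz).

Intrinsics K: fx=467.1, fy=455.5, cx=339.6, cy=225.9
Marker side s = 0.116 m; corners in marker frame (Z=0):
  M0 = (-0.0580, +0.0580, 0)
  M1 = (+0.0580, +0.0580, 0)
  M2 = (+0.0580, -0.0580, 0)
  M3 = (-0.0580, -0.0580, 0)
Detected image corners:
  c0 = (404.740279, 176.774988) px
  c1 = (524.532327, 202.579996) px
  c2 = (552.929350, 81.059396) px
  c3 = (432.544823, 50.559649) px
Planar DLT: solve 8×8 A·h = b for H (H[2,2]=1):
  H  [+1179.33884 -188.21100 +479.64307]
  H  [+281.01831 +1081.90636 +128.39514]
  H  [+0.30106 +0.11298 +1.00000]
B = K⁻¹H; ‖b₁‖=2.372053, ‖b₂‖=2.372053; λ = 2/(‖b₁‖+‖b₂‖) = 0.421576, sign → tz>0 ⇒ λ=+0.421576
r₁ = λ·B[:,0] = (+0.97212,+0.19715,+0.12692); r₂ = λ·B[:,1] = (-0.20450,+0.97771,+0.04763)
r₃ = r₁×r₂ = (-0.11470,-0.07226,+0.99077); SVD([r₁ r₂ r₃]) → R = UVᵀ:
  R  [+0.97212 -0.20450 -0.11470]
  R  [+0.19715 +0.97771 -0.07226]
  R  [+0.12692 +0.04763 +0.99077]
t = (+0.12639, -0.09024, +0.42158) m
tr R = 2.940601; θ = arccos((tr R − 1)/2) = 0.244326 rad = 13.999°
axis k = ((R−Rᵀ)₃₂, (R−Rᵀ)₁₃, (R−Rᵀ)₂₁) / (2 sinθ) = (+0.247797, -0.499410, +0.830172)
rvec = θ·k = (+0.060543, -0.122019, +0.202833)

rvec=(0.0605, -0.1220, 0.2028) tvec=(0.1264, -0.0902, 0.4216)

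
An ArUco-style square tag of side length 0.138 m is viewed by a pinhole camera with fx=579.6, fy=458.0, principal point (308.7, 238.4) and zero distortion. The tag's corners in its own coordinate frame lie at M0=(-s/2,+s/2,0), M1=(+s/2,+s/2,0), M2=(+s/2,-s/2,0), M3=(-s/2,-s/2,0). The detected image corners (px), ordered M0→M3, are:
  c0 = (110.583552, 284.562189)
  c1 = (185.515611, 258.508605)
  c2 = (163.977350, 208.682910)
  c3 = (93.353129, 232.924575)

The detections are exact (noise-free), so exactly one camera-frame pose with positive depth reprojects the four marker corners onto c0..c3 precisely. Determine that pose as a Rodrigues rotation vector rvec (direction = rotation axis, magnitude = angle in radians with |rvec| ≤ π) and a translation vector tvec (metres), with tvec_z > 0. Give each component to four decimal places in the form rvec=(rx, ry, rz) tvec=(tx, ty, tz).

rvec=(-0.4667, 0.0566, -0.4184) tvec=(-0.2997, 0.0155, 1.0186)

Intrinsics K: fx=579.6, fy=458.0, cx=308.7, cy=238.4
Marker side s = 0.138 m; corners in marker frame (Z=0):
  M0 = (-0.0690, +0.0690, 0)
  M1 = (+0.0690, +0.0690, 0)
  M2 = (+0.0690, -0.0690, 0)
  M3 = (-0.0690, -0.0690, 0)
Detected image corners:
  c0 = (110.583552, 284.562189) px
  c1 = (185.515611, 258.508605) px
  c2 = (163.977350, 208.682910) px
  c3 = (93.353129, 232.924575) px
Planar DLT: solve 8×8 A·h = b for H (H[2,2]=1):
  H  [+532.54995 +79.66178 +138.16575]
  H  [-171.98485 +259.33892 +245.36443]
  H  [+0.04081 -0.43979 +1.00000]
B = K⁻¹H; ‖b₁‖=0.981758, ‖b₂‖=0.981758; λ = 2/(‖b₁‖+‖b₂‖) = 1.018581, sign → tz>0 ⇒ λ=+1.018581
r₁ = λ·B[:,0] = (+0.91376,-0.40413,+0.04156); r₂ = λ·B[:,1] = (+0.37859,+0.80994,-0.44796)
r₃ = r₁×r₂ = (+0.14737,+0.42507,+0.89309); SVD([r₁ r₂ r₃]) → R = UVᵀ:
  R  [+0.91376 +0.37859 +0.14737]
  R  [-0.40413 +0.80994 +0.42507]
  R  [+0.04156 -0.44796 +0.89309]
t = (-0.29969, +0.01549, +1.01858) m
tr R = 2.616783; θ = arccos((tr R − 1)/2) = 0.629382 rad = 36.061°
axis k = ((R−Rᵀ)₃₂, (R−Rᵀ)₁₃, (R−Rᵀ)₂₁) / (2 sinθ) = (-0.741559, +0.089872, -0.664841)
rvec = θ·k = (-0.466723, +0.056564, -0.418439)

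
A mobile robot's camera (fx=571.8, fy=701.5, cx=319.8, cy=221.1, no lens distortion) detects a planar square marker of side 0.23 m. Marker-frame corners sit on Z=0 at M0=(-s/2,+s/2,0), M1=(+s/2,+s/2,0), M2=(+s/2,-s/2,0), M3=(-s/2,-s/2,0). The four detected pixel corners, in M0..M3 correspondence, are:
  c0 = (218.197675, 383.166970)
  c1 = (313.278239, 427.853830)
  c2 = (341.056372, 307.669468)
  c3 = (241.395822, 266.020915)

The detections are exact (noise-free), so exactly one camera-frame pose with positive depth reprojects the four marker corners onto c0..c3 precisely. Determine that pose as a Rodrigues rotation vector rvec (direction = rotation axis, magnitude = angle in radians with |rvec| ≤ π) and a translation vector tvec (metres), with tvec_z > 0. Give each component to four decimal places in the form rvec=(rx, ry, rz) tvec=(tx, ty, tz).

Intrinsics K: fx=571.8, fy=701.5, cx=319.8, cy=221.1
Marker side s = 0.23 m; corners in marker frame (Z=0):
  M0 = (-0.1150, +0.1150, 0)
  M1 = (+0.1150, +0.1150, 0)
  M2 = (+0.1150, -0.1150, 0)
  M3 = (-0.1150, -0.1150, 0)
Detected image corners:
  c0 = (218.197675, 383.166970) px
  c1 = (313.278239, 427.853830) px
  c2 = (341.056372, 307.669468) px
  c3 = (241.395822, 266.020915) px
Planar DLT: solve 8×8 A·h = b for H (H[2,2]=1):
  H  [+375.94476 -66.03333 +277.29797]
  H  [+129.10599 +571.23684 +346.84944]
  H  [-0.16957 +0.16012 +1.00000]
B = K⁻¹H; ‖b₁‖=0.806927, ‖b₂‖=0.806927; λ = 2/(‖b₁‖+‖b₂‖) = 1.239270, sign → tz>0 ⇒ λ=+1.239270
r₁ = λ·B[:,0] = (+0.93232,+0.29431,-0.21014); r₂ = λ·B[:,1] = (-0.25410,+0.94660,+0.19843)
r₃ = r₁×r₂ = (+0.25732,-0.13161,+0.95732); SVD([r₁ r₂ r₃]) → R = UVᵀ:
  R  [+0.93232 -0.25410 +0.25732]
  R  [+0.29431 +0.94660 -0.13161]
  R  [-0.21014 +0.19843 +0.95732]
t = (-0.09212, +0.22215, +1.23927) m
tr R = 2.836246; θ = arccos((tr R − 1)/2) = 0.407478 rad = 23.347°
axis k = ((R−Rᵀ)₃₂, (R−Rᵀ)₁₃, (R−Rᵀ)₂₁) / (2 sinθ) = (+0.416404, +0.589795, +0.691917)
rvec = θ·k = (+0.169675, +0.240328, +0.281941)

rvec=(0.1697, 0.2403, 0.2819) tvec=(-0.0921, 0.2221, 1.2393)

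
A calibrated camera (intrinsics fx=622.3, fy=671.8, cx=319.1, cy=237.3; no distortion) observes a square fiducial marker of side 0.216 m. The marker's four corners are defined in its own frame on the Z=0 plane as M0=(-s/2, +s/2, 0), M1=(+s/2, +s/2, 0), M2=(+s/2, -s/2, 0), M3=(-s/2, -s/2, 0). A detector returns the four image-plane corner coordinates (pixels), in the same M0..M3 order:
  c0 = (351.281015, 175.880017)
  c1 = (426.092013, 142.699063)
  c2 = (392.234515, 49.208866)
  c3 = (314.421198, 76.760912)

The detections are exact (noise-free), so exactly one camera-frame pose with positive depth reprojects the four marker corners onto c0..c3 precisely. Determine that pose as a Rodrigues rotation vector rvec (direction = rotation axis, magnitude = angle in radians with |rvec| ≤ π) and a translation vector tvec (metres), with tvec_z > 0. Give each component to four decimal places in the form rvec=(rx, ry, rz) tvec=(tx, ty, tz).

Intrinsics K: fx=622.3, fy=671.8, cx=319.1, cy=237.3
Marker side s = 0.216 m; corners in marker frame (Z=0):
  M0 = (-0.1080, +0.1080, 0)
  M1 = (+0.1080, +0.1080, 0)
  M2 = (+0.1080, -0.1080, 0)
  M3 = (-0.1080, -0.1080, 0)
Detected image corners:
  c0 = (351.281015, 175.880017) px
  c1 = (426.092013, 142.699063) px
  c2 = (392.234515, 49.208866) px
  c3 = (314.421198, 76.760912) px
Planar DLT: solve 8×8 A·h = b for H (H[2,2]=1):
  H  [+459.44720 +181.85744 +372.28120]
  H  [-108.84635 +450.95636 +110.92545]
  H  [+0.28621 +0.04953 +1.00000]
B = K⁻¹H; ‖b₁‖=0.707865, ‖b₂‖=0.707865; λ = 2/(‖b₁‖+‖b₂‖) = 1.412699, sign → tz>0 ⇒ λ=+1.412699
r₁ = λ·B[:,0] = (+0.83567,-0.37171,+0.40433); r₂ = λ·B[:,1] = (+0.37696,+0.92358,+0.06997)
r₃ = r₁×r₂ = (-0.39944,+0.09395,+0.91193); SVD([r₁ r₂ r₃]) → R = UVᵀ:
  R  [+0.83567 +0.37696 -0.39944]
  R  [-0.37171 +0.92358 +0.09395]
  R  [+0.40433 +0.06997 +0.91193]
t = (+0.12073, -0.26575, +1.41270) m
tr R = 2.671184; θ = arccos((tr R − 1)/2) = 0.581587 rad = 33.322°
axis k = ((R−Rᵀ)₃₂, (R−Rᵀ)₁₃, (R−Rᵀ)₂₁) / (2 sinθ) = (-0.021829, -0.731570, -0.681417)
rvec = θ·k = (-0.012695, -0.425471, -0.396303)

rvec=(-0.0127, -0.4255, -0.3963) tvec=(0.1207, -0.2657, 1.4127)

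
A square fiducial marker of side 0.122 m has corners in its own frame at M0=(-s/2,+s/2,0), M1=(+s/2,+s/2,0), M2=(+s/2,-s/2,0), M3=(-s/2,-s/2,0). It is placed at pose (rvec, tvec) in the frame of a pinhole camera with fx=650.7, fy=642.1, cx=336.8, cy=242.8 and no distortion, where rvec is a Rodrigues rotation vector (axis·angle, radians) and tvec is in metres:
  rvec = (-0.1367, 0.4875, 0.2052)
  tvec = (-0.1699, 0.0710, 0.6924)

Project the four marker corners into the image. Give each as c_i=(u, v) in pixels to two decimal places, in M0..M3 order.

Intrinsics K: fx=650.7, fy=642.1, cx=336.8, cy=242.8
Marker side s = 0.122 m; corners in marker frame (Z=0):
  M0 = (-0.0610, +0.0610, 0)
  M1 = (+0.0610, +0.0610, 0)
  M2 = (+0.0610, -0.0610, 0)
  M3 = (-0.0610, -0.0610, 0)
rvec = (-0.1367, 0.4875, 0.2052), |rvec| = θ = 0.54631 rad = 31.301°
Rodrigues: sinθ=0.51953, 1−cosθ=0.14555; R = I + sinθ·[k]× + (1−cosθ)·[k]×²:
    [+0.86356 -0.22764 +0.44993]
    [+0.16264 +0.97035 +0.17879]
    [-0.47729 -0.08122 +0.87498]
t = (-0.1699, 0.0710, 0.6924) m
M0: Pc = R·M0+t = (-0.23646, +0.12027, +0.71656); u = 650.7·(-0.23646)/0.71656 + 336.8 = 122.0702, v = 642.1·(+0.12027)/0.71656 + 242.8 = 350.5724
M1: Pc = R·M1+t = (-0.13111, +0.14011, +0.65833); u = 650.7·(-0.13111)/0.65833 + 336.8 = 207.2108, v = 642.1·(+0.14011)/0.65833 + 242.8 = 379.4583
M2: Pc = R·M2+t = (-0.10334, +0.02173, +0.66824); u = 650.7·(-0.10334)/0.66824 + 336.8 = 236.1759, v = 642.1·(+0.02173)/0.66824 + 242.8 = 263.6798
M3: Pc = R·M3+t = (-0.20869, +0.00189, +0.72647); u = 650.7·(-0.20869)/0.72647 + 336.8 = 149.8749, v = 642.1·(+0.00189)/0.72647 + 242.8 = 244.4681

c0=(122.07, 350.57) c1=(207.21, 379.46) c2=(236.18, 263.68) c3=(149.87, 244.47)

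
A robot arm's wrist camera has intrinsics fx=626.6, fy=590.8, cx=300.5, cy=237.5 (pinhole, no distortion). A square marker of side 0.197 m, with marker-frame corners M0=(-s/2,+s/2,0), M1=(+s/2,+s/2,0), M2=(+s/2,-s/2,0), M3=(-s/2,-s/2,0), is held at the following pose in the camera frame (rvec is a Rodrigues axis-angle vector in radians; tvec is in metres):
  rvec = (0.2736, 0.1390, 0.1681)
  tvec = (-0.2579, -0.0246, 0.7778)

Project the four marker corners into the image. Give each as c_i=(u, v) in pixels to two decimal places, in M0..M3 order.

Intrinsics K: fx=626.6, fy=590.8, cx=300.5, cy=237.5
Marker side s = 0.197 m; corners in marker frame (Z=0):
  M0 = (-0.0985, +0.0985, 0)
  M1 = (+0.0985, +0.0985, 0)
  M2 = (+0.0985, -0.0985, 0)
  M3 = (-0.0985, -0.0985, 0)
rvec = (0.2736, 0.1390, 0.1681), |rvec| = θ = 0.34991 rad = 20.048°
Rodrigues: sinθ=0.34281, 1−cosθ=0.06060; R = I + sinθ·[k]× + (1−cosθ)·[k]×²:
    [+0.97645 -0.14587 +0.15894]
    [+0.18351 +0.94897 -0.25649]
    [-0.11342 +0.27962 +0.95339]
t = (-0.2579, -0.0246, 0.7778) m
M0: Pc = R·M0+t = (-0.36845, +0.05080, +0.81651); u = 626.6·(-0.36845)/0.81651 + 300.5 = 17.7492, v = 590.8·(+0.05080)/0.81651 + 237.5 = 274.2550
M1: Pc = R·M1+t = (-0.17609, +0.08695, +0.79417); u = 626.6·(-0.17609)/0.79417 + 300.5 = 161.5671, v = 590.8·(+0.08695)/0.79417 + 237.5 = 302.1833
M2: Pc = R·M2+t = (-0.14735, -0.10000, +0.73909); u = 626.6·(-0.14735)/0.73909 + 300.5 = 175.5750, v = 590.8·(-0.10000)/0.73909 + 237.5 = 157.5657
M3: Pc = R·M3+t = (-0.33971, -0.13615, +0.76143); u = 626.6·(-0.33971)/0.76143 + 300.5 = 20.9419, v = 590.8·(-0.13615)/0.76143 + 237.5 = 131.8606

c0=(17.75, 274.26) c1=(161.57, 302.18) c2=(175.57, 157.57) c3=(20.94, 131.86)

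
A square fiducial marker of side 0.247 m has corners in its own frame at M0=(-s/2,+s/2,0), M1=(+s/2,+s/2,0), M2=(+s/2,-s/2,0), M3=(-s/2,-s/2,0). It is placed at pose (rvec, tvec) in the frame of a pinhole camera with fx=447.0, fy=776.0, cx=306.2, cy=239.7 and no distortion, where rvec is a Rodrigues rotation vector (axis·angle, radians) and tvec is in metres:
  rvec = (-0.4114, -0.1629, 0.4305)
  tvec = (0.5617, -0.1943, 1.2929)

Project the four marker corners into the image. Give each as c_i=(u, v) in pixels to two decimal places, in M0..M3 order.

Intrinsics K: fx=447.0, fy=776.0, cx=306.2, cy=239.7
Marker side s = 0.247 m; corners in marker frame (Z=0):
  M0 = (-0.1235, +0.1235, 0)
  M1 = (+0.1235, +0.1235, 0)
  M2 = (+0.1235, -0.1235, 0)
  M3 = (-0.1235, -0.1235, 0)
rvec = (-0.4114, -0.1629, 0.4305), |rvec| = θ = 0.61735 rad = 35.371°
Rodrigues: sinθ=0.57887, 1−cosθ=0.18458; R = I + sinθ·[k]× + (1−cosθ)·[k]×²:
    [+0.89739 -0.37121 -0.23852]
    [+0.43613 +0.82827 +0.35180]
    [+0.06697 -0.41973 +0.90518]
t = (0.5617, -0.1943, 1.2929) m
M0: Pc = R·M0+t = (+0.40503, -0.14587, +1.23279); u = 447.0·(+0.40503)/1.23279 + 306.2 = 453.0595, v = 776.0·(-0.14587)/1.23279 + 239.7 = 147.8795
M1: Pc = R·M1+t = (+0.62668, -0.03815, +1.24933); u = 447.0·(+0.62668)/1.24933 + 306.2 = 530.4210, v = 776.0·(-0.03815)/1.24933 + 239.7 = 216.0059
M2: Pc = R·M2+t = (+0.71837, -0.24273, +1.35301); u = 447.0·(+0.71837)/1.35301 + 306.2 = 543.5324, v = 776.0·(-0.24273)/1.35301 + 239.7 = 100.4857
M3: Pc = R·M3+t = (+0.49672, -0.35045, +1.33647); u = 447.0·(+0.49672)/1.33647 + 306.2 = 472.3343, v = 776.0·(-0.35045)/1.33647 + 239.7 = 36.2142

c0=(453.06, 147.88) c1=(530.42, 216.01) c2=(543.53, 100.49) c3=(472.33, 36.21)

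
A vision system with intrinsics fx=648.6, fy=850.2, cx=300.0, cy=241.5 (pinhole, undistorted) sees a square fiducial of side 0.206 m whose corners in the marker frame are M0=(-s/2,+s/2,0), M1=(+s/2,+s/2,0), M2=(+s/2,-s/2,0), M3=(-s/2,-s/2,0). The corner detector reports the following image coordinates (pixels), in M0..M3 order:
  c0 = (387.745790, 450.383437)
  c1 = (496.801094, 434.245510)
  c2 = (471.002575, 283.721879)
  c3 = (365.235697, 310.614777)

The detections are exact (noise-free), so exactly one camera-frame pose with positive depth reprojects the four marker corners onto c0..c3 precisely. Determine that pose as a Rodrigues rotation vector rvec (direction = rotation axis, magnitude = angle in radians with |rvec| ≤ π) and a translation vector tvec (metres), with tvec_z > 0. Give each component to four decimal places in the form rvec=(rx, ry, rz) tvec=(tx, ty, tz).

rvec=(-0.0305, 0.4646, -0.2160) tvec=(0.2359, 0.1801, 1.1945)

Intrinsics K: fx=648.6, fy=850.2, cx=300.0, cy=241.5
Marker side s = 0.206 m; corners in marker frame (Z=0):
  M0 = (-0.1030, +0.1030, 0)
  M1 = (+0.1030, +0.1030, 0)
  M2 = (+0.1030, -0.1030, 0)
  M3 = (-0.1030, -0.1030, 0)
Detected image corners:
  c0 = (387.745790, 450.383437) px
  c1 = (496.801094, 434.245510) px
  c2 = (471.002575, 283.721879) px
  c3 = (365.235697, 310.614777) px
Planar DLT: solve 8×8 A·h = b for H (H[2,2]=1):
  H  [+362.43918 +88.75274 +428.07128]
  H  [-241.20718 +679.36476 +369.66077]
  H  [-0.36941 -0.06555 +1.00000]
B = K⁻¹H; ‖b₁‖=0.837163, ‖b₂‖=0.837163; λ = 2/(‖b₁‖+‖b₂‖) = 1.194510, sign → tz>0 ⇒ λ=+1.194510
r₁ = λ·B[:,0] = (+0.87160,-0.21355,-0.44127); r₂ = λ·B[:,1] = (+0.19967,+0.97673,-0.07829)
r₃ = r₁×r₂ = (+0.44772,-0.01987,+0.89395); SVD([r₁ r₂ r₃]) → R = UVᵀ:
  R  [+0.87160 +0.19967 +0.44772]
  R  [-0.21355 +0.97673 -0.01987]
  R  [-0.44127 -0.07829 +0.89395]
t = (+0.23587, +0.18006, +1.19451) m
tr R = 2.742281; θ = arccos((tr R − 1)/2) = 0.513276 rad = 29.409°
axis k = ((R−Rᵀ)₃₂, (R−Rᵀ)₁₃, (R−Rᵀ)₂₁) / (2 sinθ) = (-0.059496, +0.905219, -0.420761)
rvec = θ·k = (-0.030538, +0.464627, -0.215967)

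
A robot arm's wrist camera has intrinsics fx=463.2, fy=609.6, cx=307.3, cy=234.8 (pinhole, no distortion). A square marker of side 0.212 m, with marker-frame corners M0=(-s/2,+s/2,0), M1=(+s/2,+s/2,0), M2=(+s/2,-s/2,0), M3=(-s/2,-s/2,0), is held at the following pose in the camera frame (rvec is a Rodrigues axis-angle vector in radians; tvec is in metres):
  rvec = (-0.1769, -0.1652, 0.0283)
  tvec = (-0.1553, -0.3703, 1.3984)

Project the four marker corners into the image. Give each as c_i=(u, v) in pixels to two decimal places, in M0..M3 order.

c0=(218.49, 113.77) c1=(289.98, 120.67) c2=(291.36, 35.00) c3=(221.82, 26.20)

Intrinsics K: fx=463.2, fy=609.6, cx=307.3, cy=234.8
Marker side s = 0.212 m; corners in marker frame (Z=0):
  M0 = (-0.1060, +0.1060, 0)
  M1 = (+0.1060, +0.1060, 0)
  M2 = (+0.1060, -0.1060, 0)
  M3 = (-0.1060, -0.1060, 0)
rvec = (-0.1769, -0.1652, 0.0283), |rvec| = θ = 0.24369 rad = 13.962°
Rodrigues: sinθ=0.24129, 1−cosθ=0.02955; R = I + sinθ·[k]× + (1−cosθ)·[k]×²:
    [+0.98602 -0.01348 -0.16606]
    [+0.04256 +0.98403 +0.17283]
    [+0.16108 -0.17748 +0.97085]
t = (-0.1553, -0.3703, 1.3984) m
M0: Pc = R·M0+t = (-0.26125, -0.27050, +1.36251); u = 463.2·(-0.26125)/1.36251 + 307.3 = 218.4863, v = 609.6·(-0.27050)/1.36251 + 234.8 = 113.7742
M1: Pc = R·M1+t = (-0.05221, -0.26148, +1.39666); u = 463.2·(-0.05221)/1.39666 + 307.3 = 289.9845, v = 609.6·(-0.26148)/1.39666 + 234.8 = 120.6715
M2: Pc = R·M2+t = (-0.04935, -0.47010, +1.43429); u = 463.2·(-0.04935)/1.43429 + 307.3 = 291.3617, v = 609.6·(-0.47010)/1.43429 + 234.8 = 35.0001
M3: Pc = R·M3+t = (-0.25839, -0.47912, +1.40014); u = 463.2·(-0.25839)/1.40014 + 307.3 = 221.8184, v = 609.6·(-0.47912)/1.40014 + 234.8 = 26.1986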